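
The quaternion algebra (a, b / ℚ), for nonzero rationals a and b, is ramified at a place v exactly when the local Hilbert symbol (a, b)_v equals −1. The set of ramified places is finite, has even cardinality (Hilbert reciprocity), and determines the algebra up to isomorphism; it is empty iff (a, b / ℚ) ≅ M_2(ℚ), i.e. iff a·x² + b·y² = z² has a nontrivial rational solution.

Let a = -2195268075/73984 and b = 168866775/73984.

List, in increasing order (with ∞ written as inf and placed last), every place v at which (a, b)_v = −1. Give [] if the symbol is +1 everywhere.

[7, 11]

(a, b) ≡ (-3003, 231) mod (ℚ^×)²; places V = {2, 3, 5, 7, 11, 13, 17, 19, ∞}.
(a,b)_5: α=2, u≡3; β=2, v≡4 (mod 5); (3|5)=-1, (4|5)=+1; sign (−1)^0·-1^2·+1^2 = +1.
(a,b)_19: α=2, u≡15; β=2, v≡12 (mod 19); (15|19)=-1, (12|19)=-1; sign (−1)^0·-1^2·-1^2 = +1.
(a,b)_2: α=-8, β=-8; u≡5, v≡7 (mod 8); ε(u)ε(v)=0·1, αω(v)=-8·0, βω(u)=-8·1; sum ≡ 0  ⇒  +1.
(a,b)_7: α=1, u≡5; β=1, v≡5 (mod 7); (5|7)=-1, (5|7)=-1; sign (−1)^1·-1^1·-1^1 = -1.
(a,b)_∞: sgn(-3003)=−, sgn(231)=+, so +1.
(a,b)_11: α=1, u≡2; β=1, v≡10 (mod 11); (2|11)=-1, (10|11)=-1; sign (−1)^1·-1^1·-1^1 = -1.
(a,b)_13: α=1, u≡1; β=0, v≡12 (mod 13); (1|13)=+1, (12|13)=+1; sign (−1)^0·+1^0·+1^1 = +1.
(a,b)_17: α=-2, u≡14; β=-2, v≡12 (mod 17); (14|17)=-1, (12|17)=-1; sign (−1)^0·-1^-2·-1^-2 = +1.
(a,b)_3: α=5, u≡1; β=5, v≡2 (mod 3); (1|3)=+1, (2|3)=-1; sign (−1)^1·+1^5·-1^5 = +1.
Ram(-3003, 231) = {7, 11}; no ℚ_7-point on the conic.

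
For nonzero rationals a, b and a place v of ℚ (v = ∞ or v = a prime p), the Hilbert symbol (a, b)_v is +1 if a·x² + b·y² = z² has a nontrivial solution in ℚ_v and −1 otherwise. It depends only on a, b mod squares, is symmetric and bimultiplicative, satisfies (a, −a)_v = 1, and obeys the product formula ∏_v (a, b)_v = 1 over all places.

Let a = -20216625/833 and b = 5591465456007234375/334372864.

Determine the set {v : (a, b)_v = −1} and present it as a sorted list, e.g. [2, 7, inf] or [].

[2, 3, 5, 11, 17, 29]

Mod squares: a ≡ -81345, b ≡ 4862. Check v ∈ {∞, 2, 3, 5, 7, 11, 13, 17, 19, 29}.
v=19: a=19^0·(≡12), b=19^2·(≡11) mod 19; (12|19)=-1, (11|19)=+1; (−1)^{0·2·9}·(-1)^2·(+1)^0 = +1.
v=17: a=17^-1·(≡2), b=17^-1·(≡14) mod 17; (2|17)=+1, (14|17)=-1; (−1)^{-1·-1·8}·(+1)^-1·(-1)^-1 = -1.
v=5: a=5^3·(≡4), b=5^6·(≡2) mod 5; (4|5)=+1, (2|5)=-1; (−1)^{3·6·2}·(+1)^6·(-1)^3 = -1.
v=3: a=3^1·(≡2), b=3^4·(≡2) mod 3; (2|3)=-1, (2|3)=-1; (−1)^{1·4·1}·(-1)^4·(-1)^1 = -1.
v=13: a=13^2·(≡1), b=13^1·(≡10) mod 13; (1|13)=+1, (10|13)=+1; (−1)^{2·1·6}·(+1)^1·(+1)^2 = +1.
v=11: a=11^1·(≡2), b=11^3·(≡2) mod 11; (2|11)=-1, (2|11)=-1; (−1)^{1·3·5}·(-1)^3·(-1)^1 = -1.
v=29: a=29^1·(≡21), b=29^4·(≡14) mod 29; (21|29)=-1, (14|29)=-1; (−1)^{1·4·14}·(-1)^4·(-1)^1 = -1.
v=2: v_2(a)=0, v_2(b)=-13; units ≡ 7, 7 (mod 8); ε·ε+αω+βω = 1·1+0·0+-13·0 ≡ 1  ⇒  (a,b)_2 = -1.
v=7: a=7^-2·(≡4), b=7^-4·(≡2) mod 7; (4|7)=+1, (2|7)=+1; (−1)^{-2·-4·3}·(+1)^-4·(+1)^-2 = +1.
v=∞: -81345 < 0 and 4862 > 0  ⇒  (a,b)_∞ = +1.
(-81345, 4862 / ℚ) ramifies at {2, 3, 5, 11, 17, 29}: a division algebra.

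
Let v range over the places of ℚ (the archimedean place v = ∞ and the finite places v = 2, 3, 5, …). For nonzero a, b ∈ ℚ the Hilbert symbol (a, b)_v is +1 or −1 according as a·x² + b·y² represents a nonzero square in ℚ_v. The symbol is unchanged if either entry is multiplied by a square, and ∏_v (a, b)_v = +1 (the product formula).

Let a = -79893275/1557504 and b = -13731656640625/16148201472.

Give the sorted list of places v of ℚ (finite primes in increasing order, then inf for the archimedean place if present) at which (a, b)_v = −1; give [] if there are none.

(a, b) ≡ (-11, -2) mod (ℚ^×)²; places V = {2, 3, 5, 7, 11, 13, ∞}.
(a,b)_∞: sgn(-11)=−, sgn(-2)=−, so -1.
(a,b)_3: α=-2, u≡1; β=-6, v≡1 (mod 3); (1|3)=+1, (1|3)=+1; sign (−1)^0·+1^-6·+1^-2 = +1.
(a,b)_5: α=2, u≡1; β=8, v≡2 (mod 5); (1|5)=+1, (2|5)=-1; sign (−1)^0·+1^8·-1^2 = +1.
(a,b)_13: α=-2, u≡7; β=-2, v≡2 (mod 13); (7|13)=-1, (2|13)=-1; sign (−1)^0·-1^-2·-1^-2 = +1.
(a,b)_11: α=3, u≡8; β=4, v≡3 (mod 11); (8|11)=-1, (3|11)=+1; sign (−1)^0·-1^4·+1^3 = +1.
(a,b)_7: α=4, u≡6; β=4, v≡3 (mod 7); (6|7)=-1, (3|7)=-1; sign (−1)^0·-1^4·-1^4 = +1.
(a,b)_2: α=-10, β=-17; u≡5, v≡7 (mod 8); ε(u)ε(v)=0·1, αω(v)=-10·0, βω(u)=-17·1; sum ≡ 1  ⇒  -1.
|Ram(-11, -2)| = 2, even; anisotropic at {2, ∞}.

[2, inf]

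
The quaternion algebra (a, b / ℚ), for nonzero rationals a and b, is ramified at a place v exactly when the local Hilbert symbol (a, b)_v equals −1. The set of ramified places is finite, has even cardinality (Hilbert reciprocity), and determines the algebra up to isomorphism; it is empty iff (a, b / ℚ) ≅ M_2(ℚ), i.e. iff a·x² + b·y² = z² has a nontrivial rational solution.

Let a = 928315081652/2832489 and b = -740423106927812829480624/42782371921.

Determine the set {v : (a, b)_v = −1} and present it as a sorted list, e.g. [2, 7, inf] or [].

[]

Mod squares: a ≡ 893, b ≡ -6251. Check v ∈ {∞, 2, 3, 7, 11, 17, 19, 23, 47}.
v=11: a=11^-2·(≡2), b=11^0·(≡2) mod 11; (2|11)=-1, (2|11)=-1; (−1)^{-2·0·5}·(-1)^0·(-1)^-2 = +1.
v=23: a=23^0·(≡19), b=23^-6·(≡11) mod 23; (19|23)=-1, (11|23)=-1; (−1)^{0·-6·11}·(-1)^-6·(-1)^0 = +1.
v=2: v_2(a)=2, v_2(b)=4; units ≡ 5, 5 (mod 8); ε·ε+αω+βω = 0·0+2·1+4·1 ≡ 0  ⇒  (a,b)_2 = +1.
v=19: a=19^1·(≡4), b=19^3·(≡18) mod 19; (4|19)=+1, (18|19)=-1; (−1)^{1·3·9}·(+1)^3·(-1)^1 = +1.
v=47: a=47^3·(≡40), b=47^5·(≡42) mod 47; (40|47)=-1, (42|47)=+1; (−1)^{3·5·23}·(-1)^5·(+1)^3 = +1.
v=17: a=17^-2·(≡15), b=17^-2·(≡12) mod 17; (15|17)=+1, (12|17)=-1; (−1)^{-2·-2·8}·(+1)^-2·(-1)^-2 = +1.
v=7: a=7^6·(≡4), b=7^9·(≡3) mod 7; (4|7)=+1, (3|7)=-1; (−1)^{6·9·3}·(+1)^9·(-1)^6 = +1.
v=3: a=3^-4·(≡2), b=3^6·(≡1) mod 3; (2|3)=-1, (1|3)=+1; (−1)^{-4·6·1}·(-1)^6·(+1)^-4 = +1.
v=∞: 893 > 0 and -6251 < 0  ⇒  (a,b)_∞ = +1.
Ram(a, b) = ∅: the form 893·x² + -6251·y² − z² is isotropic over every ℚ_v, so by Hasse–Minkowski it is isotropic over ℚ.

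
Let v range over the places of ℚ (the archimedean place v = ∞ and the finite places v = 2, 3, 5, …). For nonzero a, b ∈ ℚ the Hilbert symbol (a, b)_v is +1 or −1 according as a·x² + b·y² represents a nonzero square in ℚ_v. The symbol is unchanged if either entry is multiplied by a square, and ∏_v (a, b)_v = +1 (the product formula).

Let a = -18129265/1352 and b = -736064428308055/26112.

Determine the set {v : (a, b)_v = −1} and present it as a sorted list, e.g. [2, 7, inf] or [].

Mod squares: a ≡ -770, b ≡ -1560090. Check v ∈ {∞, 2, 3, 5, 7, 11, 13, 17, 19, 23, 31, 37}.
v=13: a=13^-2·(≡10), b=13^0·(≡3) mod 13; (10|13)=+1, (3|13)=+1; (−1)^{-2·0·6}·(+1)^0·(+1)^-2 = +1.
v=5: a=5^1·(≡1), b=5^1·(≡2) mod 5; (1|5)=+1, (2|5)=-1; (−1)^{1·1·2}·(+1)^1·(-1)^1 = -1.
v=11: a=11^1·(≡7), b=11^4·(≡10) mod 11; (7|11)=-1, (10|11)=-1; (−1)^{1·4·5}·(-1)^4·(-1)^1 = -1.
v=3: a=3^0·(≡1), b=3^-1·(≡2) mod 3; (1|3)=+1, (2|3)=-1; (−1)^{0·-1·1}·(+1)^-1·(-1)^0 = +1.
v=2: v_2(a)=-3, v_2(b)=-9; units ≡ 7, 3 (mod 8); ε·ε+αω+βω = 1·1+-3·1+-9·0 ≡ 0  ⇒  (a,b)_2 = +1.
v=7: a=7^3·(≡2), b=7^5·(≡6) mod 7; (2|7)=+1, (6|7)=-1; (−1)^{3·5·3}·(+1)^5·(-1)^3 = +1.
v=31: a=31^2·(≡4), b=31^0·(≡19) mod 31; (4|31)=+1, (19|31)=+1; (−1)^{2·0·15}·(+1)^0·(+1)^2 = +1.
v=23: a=23^0·(≡18), b=23^1·(≡20) mod 23; (18|23)=+1, (20|23)=-1; (−1)^{0·1·11}·(+1)^1·(-1)^0 = +1.
v=∞: -770 < 0 and -1560090 < 0  ⇒  (a,b)_∞ = -1.
v=17: a=17^0·(≡5), b=17^-1·(≡1) mod 17; (5|17)=-1, (1|17)=+1; (−1)^{0·-1·8}·(-1)^-1·(+1)^0 = -1.
v=19: a=19^0·(≡1), b=19^1·(≡2) mod 19; (1|19)=+1, (2|19)=-1; (−1)^{0·1·9}·(+1)^1·(-1)^0 = +1.
v=37: a=37^0·(≡9), b=37^2·(≡32) mod 37; (9|37)=+1, (32|37)=-1; (−1)^{0·2·18}·(+1)^2·(-1)^0 = +1.
Ram(-770, -1560090) = {5, 11, 17, ∞}; no ℚ_5-point on the conic.

[5, 11, 17, inf]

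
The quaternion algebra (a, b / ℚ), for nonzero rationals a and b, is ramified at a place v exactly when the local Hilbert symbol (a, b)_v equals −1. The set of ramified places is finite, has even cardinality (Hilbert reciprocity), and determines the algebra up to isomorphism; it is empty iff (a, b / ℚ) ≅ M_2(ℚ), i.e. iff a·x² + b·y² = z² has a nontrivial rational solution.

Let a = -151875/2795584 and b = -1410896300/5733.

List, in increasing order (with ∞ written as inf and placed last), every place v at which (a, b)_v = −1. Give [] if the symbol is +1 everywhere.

[17, inf]

Mod squares: a ≡ -3, b ≡ -4199. Check v ∈ {∞, 2, 3, 5, 7, 11, 13, 17, 19}.
v=13: a=13^0·(≡9), b=13^-1·(≡8) mod 13; (9|13)=+1, (8|13)=-1; (−1)^{0·-1·6}·(+1)^-1·(-1)^0 = +1.
v=5: a=5^4·(≡3), b=5^2·(≡1) mod 5; (3|5)=-1, (1|5)=+1; (−1)^{4·2·2}·(-1)^2·(+1)^4 = +1.
v=∞: -3 < 0 and -4199 < 0  ⇒  (a,b)_∞ = -1.
v=19: a=19^-2·(≡1), b=19^3·(≡5) mod 19; (1|19)=+1, (5|19)=+1; (−1)^{-2·3·9}·(+1)^3·(+1)^-2 = +1.
v=2: v_2(a)=-6, v_2(b)=2; units ≡ 5, 1 (mod 8); ε·ε+αω+βω = 0·0+-6·0+2·1 ≡ 0  ⇒  (a,b)_2 = +1.
v=17: a=17^0·(≡10), b=17^1·(≡8) mod 17; (10|17)=-1, (8|17)=+1; (−1)^{0·1·8}·(-1)^1·(+1)^0 = -1.
v=7: a=7^0·(≡4), b=7^-2·(≡1) mod 7; (4|7)=+1, (1|7)=+1; (−1)^{0·-2·3}·(+1)^-2·(+1)^0 = +1.
v=11: a=11^-2·(≡6), b=11^2·(≡4) mod 11; (6|11)=-1, (4|11)=+1; (−1)^{-2·2·5}·(-1)^2·(+1)^-2 = +1.
v=3: a=3^5·(≡2), b=3^-2·(≡1) mod 3; (2|3)=-1, (1|3)=+1; (−1)^{5·-2·1}·(-1)^-2·(+1)^5 = +1.
(-3, -4199 / ℚ) ramifies at {17, ∞}: a division algebra.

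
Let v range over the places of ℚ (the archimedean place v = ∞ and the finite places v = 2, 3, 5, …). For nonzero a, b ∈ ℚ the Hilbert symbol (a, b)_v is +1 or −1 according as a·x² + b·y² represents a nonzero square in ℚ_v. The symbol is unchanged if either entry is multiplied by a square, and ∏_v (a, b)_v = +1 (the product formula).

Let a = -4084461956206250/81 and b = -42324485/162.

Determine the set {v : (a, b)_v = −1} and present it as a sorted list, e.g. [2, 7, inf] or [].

[2, 23, 37, inf]

(a, b) ≡ (-10730, -1727530) mod (ℚ^×)²; places V = {2, 3, 5, 7, 23, 29, 37, ∞}.
(a,b)_7: α=0, u≡1; β=3, v≡1 (mod 7); (1|7)=+1, (1|7)=+1; sign (−1)^0·+1^3·+1^0 = +1.
(a,b)_29: α=3, u≡28; β=1, v≡13 (mod 29); (28|29)=+1, (13|29)=+1; sign (−1)^0·+1^1·+1^3 = +1.
(a,b)_37: α=3, u≡23; β=1, v≡7 (mod 37); (23|37)=-1, (7|37)=+1; sign (−1)^0·-1^1·+1^3 = -1.
(a,b)_23: α=2, u≡20; β=1, v≡12 (mod 23); (20|23)=-1, (12|23)=+1; sign (−1)^0·-1^1·+1^2 = -1.
(a,b)_3: α=-4, u≡1; β=-4, v≡2 (mod 3); (1|3)=+1, (2|3)=-1; sign (−1)^0·+1^-4·-1^-4 = +1.
(a,b)_∞: sgn(-10730)=−, sgn(-1727530)=−, so -1.
(a,b)_2: α=1, β=-1; u≡3, v≡3 (mod 8); ε(u)ε(v)=1·1, αω(v)=1·1, βω(u)=-1·1; sum ≡ 1  ⇒  -1.
(a,b)_5: α=5, u≡4; β=1, v≡4 (mod 5); (4|5)=+1, (4|5)=+1; sign (−1)^0·+1^1·+1^5 = +1.
|Ram(-10730, -1727530)| = 4, even; anisotropic at {2, 23, 37, ∞}.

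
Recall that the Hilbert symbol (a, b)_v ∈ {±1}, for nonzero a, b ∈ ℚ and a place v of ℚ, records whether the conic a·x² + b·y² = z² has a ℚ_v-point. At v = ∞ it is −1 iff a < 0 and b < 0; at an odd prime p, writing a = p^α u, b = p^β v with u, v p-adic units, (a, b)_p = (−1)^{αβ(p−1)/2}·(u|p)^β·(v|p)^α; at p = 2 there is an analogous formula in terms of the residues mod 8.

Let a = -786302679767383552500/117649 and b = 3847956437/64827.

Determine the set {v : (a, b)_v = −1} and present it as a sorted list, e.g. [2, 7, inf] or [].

[2, 19, 29, 43]

Mod squares: a ≡ -3741, b ≡ 71079. Check v ∈ {∞, 2, 3, 5, 7, 13, 19, 29, 31, 43}.
v=7: a=7^-6·(≡1), b=7^-4·(≡4) mod 7; (1|7)=+1, (4|7)=+1; (−1)^{-6·-4·3}·(+1)^-4·(+1)^-6 = +1.
v=43: a=43^5·(≡28), b=43^1·(≡37) mod 43; (28|43)=-1, (37|43)=-1; (−1)^{5·1·21}·(-1)^1·(-1)^5 = -1.
v=19: a=19^2·(≡2), b=19^1·(≡17) mod 19; (2|19)=-1, (17|19)=+1; (−1)^{2·1·9}·(-1)^1·(+1)^2 = -1.
v=5: a=5^4·(≡4), b=5^0·(≡1) mod 5; (4|5)=+1, (1|5)=+1; (−1)^{4·0·2}·(+1)^0·(+1)^4 = +1.
v=∞: -3741 < 0 and 71079 > 0  ⇒  (a,b)_∞ = +1.
v=29: a=29^3·(≡1), b=29^1·(≡11) mod 29; (1|29)=+1, (11|29)=-1; (−1)^{3·1·14}·(+1)^1·(-1)^3 = -1.
v=31: a=31^0·(≡5), b=31^2·(≡21) mod 31; (5|31)=+1, (21|31)=-1; (−1)^{0·2·15}·(+1)^2·(-1)^0 = +1.
v=3: a=3^5·(≡1), b=3^-3·(≡2) mod 3; (1|3)=+1, (2|3)=-1; (−1)^{5·-3·1}·(+1)^-3·(-1)^5 = +1.
v=13: a=13^0·(≡12), b=13^2·(≡5) mod 13; (12|13)=+1, (5|13)=-1; (−1)^{0·2·6}·(+1)^2·(-1)^0 = +1.
v=2: v_2(a)=2, v_2(b)=0; units ≡ 3, 7 (mod 8); ε·ε+αω+βω = 1·1+2·0+0·1 ≡ 1  ⇒  (a,b)_2 = -1.
|Ram(-3741, 71079)| = 4, even; anisotropic at {2, 19, 29, 43}.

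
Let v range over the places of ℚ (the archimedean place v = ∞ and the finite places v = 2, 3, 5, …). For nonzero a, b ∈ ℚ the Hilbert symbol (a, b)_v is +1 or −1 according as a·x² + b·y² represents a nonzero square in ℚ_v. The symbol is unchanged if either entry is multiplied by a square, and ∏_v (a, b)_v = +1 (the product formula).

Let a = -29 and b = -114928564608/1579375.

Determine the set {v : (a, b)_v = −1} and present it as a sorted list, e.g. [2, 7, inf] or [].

[7, inf]

(a, b) ≡ (-29, -15834) mod (ℚ^×)²; places V = {2, 3, 5, 7, 11, 13, 19, 29, ∞}.
(a,b)_11: α=0, u≡4; β=2, v≡8 (mod 11); (4|11)=+1, (8|11)=-1; sign (−1)^0·+1^2·-1^0 = +1.
(a,b)_5: α=0, u≡1; β=-4, v≡1 (mod 5); (1|5)=+1, (1|5)=+1; sign (−1)^0·+1^-4·+1^0 = +1.
(a,b)_13: α=0, u≡10; β=1, v≡10 (mod 13); (10|13)=+1, (10|13)=+1; sign (−1)^0·+1^1·+1^0 = +1.
(a,b)_3: α=0, u≡1; β=9, v≡2 (mod 3); (1|3)=+1, (2|3)=-1; sign (−1)^0·+1^9·-1^0 = +1.
(a,b)_7: α=0, u≡6; β=-1, v≡3 (mod 7); (6|7)=-1, (3|7)=-1; sign (−1)^0·-1^-1·-1^0 = -1.
(a,b)_2: α=0, β=7; u≡3, v≡3 (mod 8); ε(u)ε(v)=1·1, αω(v)=0·1, βω(u)=7·1; sum ≡ 0  ⇒  +1.
(a,b)_29: α=1, u≡28; β=1, v≡25 (mod 29); (28|29)=+1, (25|29)=+1; sign (−1)^0·+1^1·+1^1 = +1.
(a,b)_19: α=0, u≡9; β=-2, v≡2 (mod 19); (9|19)=+1, (2|19)=-1; sign (−1)^0·+1^-2·-1^0 = +1.
(a,b)_∞: sgn(-29)=−, sgn(-15834)=−, so -1.
(-29, -15834 / ℚ) ramifies at {7, ∞}: a division algebra.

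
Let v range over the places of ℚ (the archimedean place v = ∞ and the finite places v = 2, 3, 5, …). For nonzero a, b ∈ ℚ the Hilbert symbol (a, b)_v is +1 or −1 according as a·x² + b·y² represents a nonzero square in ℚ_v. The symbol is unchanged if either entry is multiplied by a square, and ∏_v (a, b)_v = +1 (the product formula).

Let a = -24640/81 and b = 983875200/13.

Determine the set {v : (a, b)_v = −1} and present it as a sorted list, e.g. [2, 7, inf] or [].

[3, 7, 11, 13]

(a, b) ≡ (-385, 546) mod (ℚ^×)²; places V = {2, 3, 5, 7, 11, 13, ∞}.
(a,b)_∞: sgn(-385)=−, sgn(546)=+, so +1.
(a,b)_2: α=6, β=7; u≡7, v≡1 (mod 8); ε(u)ε(v)=1·0, αω(v)=6·0, βω(u)=7·0; sum ≡ 0  ⇒  +1.
(a,b)_3: α=-4, u≡2; β=1, v≡2 (mod 3); (2|3)=-1, (2|3)=-1; sign (−1)^0·-1^1·-1^-4 = -1.
(a,b)_11: α=1, u≡1; β=4, v≡6 (mod 11); (1|11)=+1, (6|11)=-1; sign (−1)^0·+1^4·-1^1 = -1.
(a,b)_13: α=0, u≡7; β=-1, v≡9 (mod 13); (7|13)=-1, (9|13)=+1; sign (−1)^0·-1^-1·+1^0 = -1.
(a,b)_7: α=1, u≡2; β=1, v≡2 (mod 7); (2|7)=+1, (2|7)=+1; sign (−1)^1·+1^1·+1^1 = -1.
(a,b)_5: α=1, u≡2; β=2, v≡1 (mod 5); (2|5)=-1, (1|5)=+1; sign (−1)^0·-1^2·+1^1 = +1.
(-385, 546 / ℚ) ramifies at {3, 7, 11, 13}: a division algebra.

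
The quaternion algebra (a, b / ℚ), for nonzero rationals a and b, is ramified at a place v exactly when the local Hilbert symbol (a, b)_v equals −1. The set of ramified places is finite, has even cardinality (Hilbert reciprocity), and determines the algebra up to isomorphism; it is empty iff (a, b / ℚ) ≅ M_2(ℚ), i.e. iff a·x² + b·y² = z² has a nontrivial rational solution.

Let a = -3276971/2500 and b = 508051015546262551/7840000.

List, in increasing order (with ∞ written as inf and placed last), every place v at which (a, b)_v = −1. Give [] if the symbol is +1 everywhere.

[17, 29]

(a, b) ≡ (-11339, 391) mod (ℚ^×)²; places V = {2, 5, 7, 11, 17, 23, 29, ∞}.
(a,b)_29: α=1, u≡12; β=2, v≡11 (mod 29); (12|29)=-1, (11|29)=-1; sign (−1)^0·-1^2·-1^1 = -1.
(a,b)_2: α=-2, β=-8; u≡5, v≡7 (mod 8); ε(u)ε(v)=0·1, αω(v)=-2·0, βω(u)=-8·1; sum ≡ 0  ⇒  +1.
(a,b)_7: α=0, u≡2; β=-2, v≡6 (mod 7); (2|7)=+1, (6|7)=-1; sign (−1)^0·+1^-2·-1^0 = +1.
(a,b)_23: α=1, u≡12; β=3, v≡5 (mod 23); (12|23)=+1, (5|23)=-1; sign (−1)^1·+1^3·-1^1 = +1.
(a,b)_5: α=-4, u≡1; β=-4, v≡4 (mod 5); (1|5)=+1, (4|5)=+1; sign (−1)^0·+1^-4·+1^-4 = +1.
(a,b)_∞: sgn(-11339)=−, sgn(391)=+, so +1.
(a,b)_11: α=0, u≡2; β=2, v≡6 (mod 11); (2|11)=-1, (6|11)=-1; sign (−1)^0·-1^2·-1^0 = +1.
(a,b)_17: α=3, u≡13; β=7, v≡7 (mod 17); (13|17)=+1, (7|17)=-1; sign (−1)^0·+1^7·-1^3 = -1.
Ram(-11339, 391) = {17, 29}; no ℚ_17-point on the conic.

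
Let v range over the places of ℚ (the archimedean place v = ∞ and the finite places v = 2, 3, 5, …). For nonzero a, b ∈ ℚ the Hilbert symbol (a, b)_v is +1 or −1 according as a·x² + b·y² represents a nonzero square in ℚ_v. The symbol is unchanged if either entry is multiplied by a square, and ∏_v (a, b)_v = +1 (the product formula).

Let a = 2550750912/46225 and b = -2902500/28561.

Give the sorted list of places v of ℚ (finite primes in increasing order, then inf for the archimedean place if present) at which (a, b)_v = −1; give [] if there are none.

[2, 43]

(a, b) ≡ (1363, -129) mod (ℚ^×)²; places V = {2, 3, 5, 13, 19, 29, 43, 47, ∞}.
(a,b)_2: α=6, β=2; u≡3, v≡7 (mod 8); ε(u)ε(v)=1·1, αω(v)=6·0, βω(u)=2·1; sum ≡ 1  ⇒  -1.
(a,b)_3: α=4, u≡1; β=3, v≡2 (mod 3); (1|3)=+1, (2|3)=-1; sign (−1)^0·+1^3·-1^4 = +1.
(a,b)_5: α=-2, u≡3; β=4, v≡1 (mod 5); (3|5)=-1, (1|5)=+1; sign (−1)^0·-1^4·+1^-2 = +1.
(a,b)_29: α=1, u≡14; β=0, v≡16 (mod 29); (14|29)=-1, (16|29)=+1; sign (−1)^0·-1^0·+1^1 = +1.
(a,b)_47: α=1, u≡40; β=0, v≡1 (mod 47); (40|47)=-1, (1|47)=+1; sign (−1)^0·-1^0·+1^1 = +1.
(a,b)_19: α=2, u≡2; β=0, v≡4 (mod 19); (2|19)=-1, (4|19)=+1; sign (−1)^0·-1^0·+1^2 = +1.
(a,b)_∞: sgn(1363)=+, sgn(-129)=−, so +1.
(a,b)_43: α=-2, u≡8; β=1, v≡25 (mod 43); (8|43)=-1, (25|43)=+1; sign (−1)^0·-1^1·+1^-2 = -1.
(a,b)_13: α=0, u≡6; β=-4, v≡10 (mod 13); (6|13)=-1, (10|13)=+1; sign (−1)^0·-1^-4·+1^0 = +1.
(1363, -129 / ℚ) ramifies at {2, 43}: a division algebra.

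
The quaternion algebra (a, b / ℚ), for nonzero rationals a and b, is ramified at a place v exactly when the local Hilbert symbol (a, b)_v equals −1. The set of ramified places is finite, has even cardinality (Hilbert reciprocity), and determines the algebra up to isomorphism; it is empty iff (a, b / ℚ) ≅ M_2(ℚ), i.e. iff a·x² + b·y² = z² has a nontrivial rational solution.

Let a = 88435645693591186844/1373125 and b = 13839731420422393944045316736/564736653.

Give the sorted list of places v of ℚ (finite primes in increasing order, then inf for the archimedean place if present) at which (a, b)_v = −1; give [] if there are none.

(a, b) ≡ (64883, 3458) mod (ℚ^×)²; places V = {2, 3, 5, 7, 13, 17, 19, 23, 31, ∞}.
(a,b)_23: α=3, u≡5; β=4, v≡1 (mod 23); (5|23)=-1, (1|23)=+1; sign (−1)^0·-1^4·+1^3 = +1.
(a,b)_2: α=2, β=7; u≡3, v≡1 (mod 8); ε(u)ε(v)=1·0, αω(v)=2·0, βω(u)=7·1; sum ≡ 1  ⇒  -1.
(a,b)_17: α=6, u≡7; β=6, v≡5 (mod 17); (7|17)=-1, (5|17)=-1; sign (−1)^0·-1^6·-1^6 = +1.
(a,b)_7: α=1, u≡1; β=1, v≡4 (mod 7); (1|7)=+1, (4|7)=+1; sign (−1)^1·+1^1·+1^1 = -1.
(a,b)_19: α=2, u≡16; β=5, v≡9 (mod 19); (16|19)=+1, (9|19)=+1; sign (−1)^0·+1^5·+1^2 = +1.
(a,b)_3: α=0, u≡2; β=-2, v≡2 (mod 3); (2|3)=-1, (2|3)=-1; sign (−1)^0·-1^-2·-1^0 = +1.
(a,b)_31: α=3, u≡19; β=4, v≡22 (mod 31); (19|31)=+1, (22|31)=-1; sign (−1)^0·+1^4·-1^3 = -1.
(a,b)_5: α=-4, u≡2; β=0, v≡2 (mod 5); (2|5)=-1, (2|5)=-1; sign (−1)^0·-1^0·-1^-4 = +1.
(a,b)_∞: sgn(64883)=+, sgn(3458)=+, so +1.
(a,b)_13: α=-3, u≡9; β=-7, v≡8 (mod 13); (9|13)=+1, (8|13)=-1; sign (−1)^0·+1^-7·-1^-3 = -1.
|Ram(64883, 3458)| = 4, even; anisotropic at {2, 7, 13, 31}.

[2, 7, 13, 31]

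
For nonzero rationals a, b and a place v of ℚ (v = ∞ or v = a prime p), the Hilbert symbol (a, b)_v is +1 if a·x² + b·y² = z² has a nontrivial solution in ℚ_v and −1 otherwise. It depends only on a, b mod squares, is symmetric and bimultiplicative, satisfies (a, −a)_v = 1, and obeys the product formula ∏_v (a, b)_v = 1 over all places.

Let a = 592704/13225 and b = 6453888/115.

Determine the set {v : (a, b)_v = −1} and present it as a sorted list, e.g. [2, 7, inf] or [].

Mod squares: a ≡ 21, b ≡ 4830. Check v ∈ {∞, 2, 3, 5, 7, 23}.
v=∞: 21 > 0 and 4830 > 0  ⇒  (a,b)_∞ = +1.
v=3: a=3^3·(≡1), b=3^1·(≡2) mod 3; (1|3)=+1, (2|3)=-1; (−1)^{3·1·1}·(+1)^1·(-1)^3 = +1.
v=5: a=5^-2·(≡1), b=5^-1·(≡1) mod 5; (1|5)=+1, (1|5)=+1; (−1)^{-2·-1·2}·(+1)^-1·(+1)^-2 = +1.
v=7: a=7^3·(≡3), b=7^5·(≡2) mod 7; (3|7)=-1, (2|7)=+1; (−1)^{3·5·3}·(-1)^5·(+1)^3 = +1.
v=23: a=23^-2·(≡20), b=23^-1·(≡13) mod 23; (20|23)=-1, (13|23)=+1; (−1)^{-2·-1·11}·(-1)^-1·(+1)^-2 = -1.
v=2: v_2(a)=6, v_2(b)=7; units ≡ 5, 7 (mod 8); ε·ε+αω+βω = 0·1+6·0+7·1 ≡ 1  ⇒  (a,b)_2 = -1.
Ram(21, 4830) = {2, 23}; no ℚ_2-point on the conic.

[2, 23]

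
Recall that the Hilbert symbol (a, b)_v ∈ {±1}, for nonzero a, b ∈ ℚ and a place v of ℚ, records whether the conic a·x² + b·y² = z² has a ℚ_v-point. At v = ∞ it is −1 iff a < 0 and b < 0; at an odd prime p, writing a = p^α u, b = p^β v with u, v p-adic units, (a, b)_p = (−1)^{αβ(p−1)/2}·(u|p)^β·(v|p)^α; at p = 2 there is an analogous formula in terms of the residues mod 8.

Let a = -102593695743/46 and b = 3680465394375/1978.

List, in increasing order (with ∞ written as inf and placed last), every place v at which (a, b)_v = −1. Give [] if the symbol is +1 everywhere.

(a, b) ≡ (-41538, 456918) mod (ℚ^×)²; places V = {2, 3, 5, 7, 11, 17, 19, 23, 43, ∞}.
(a,b)_19: α=2, u≡8; β=0, v≡1 (mod 19); (8|19)=-1, (1|19)=+1; sign (−1)^0·-1^0·+1^2 = +1.
(a,b)_7: α=1, u≡4; β=1, v≡3 (mod 7); (4|7)=+1, (3|7)=-1; sign (−1)^1·+1^1·-1^1 = +1.
(a,b)_∞: sgn(-41538)=−, sgn(456918)=+, so +1.
(a,b)_17: α=2, u≡5; β=2, v≡4 (mod 17); (5|17)=-1, (4|17)=+1; sign (−1)^0·-1^2·+1^2 = +1.
(a,b)_5: α=0, u≡2; β=4, v≡2 (mod 5); (2|5)=-1, (2|5)=-1; sign (−1)^0·-1^4·-1^0 = +1.
(a,b)_2: α=-1, β=-1; u≡7, v≡3 (mod 8); ε(u)ε(v)=1·1, αω(v)=-1·1, βω(u)=-1·0; sum ≡ 0  ⇒  +1.
(a,b)_23: α=-1, u≡22; β=-1, v≡19 (mod 23); (22|23)=-1, (19|23)=-1; sign (−1)^1·-1^-1·-1^-1 = -1.
(a,b)_11: α=2, u≡5; β=3, v≡2 (mod 11); (5|11)=+1, (2|11)=-1; sign (−1)^0·+1^3·-1^2 = +1.
(a,b)_3: α=3, u≡2; β=7, v≡2 (mod 3); (2|3)=-1, (2|3)=-1; sign (−1)^1·-1^7·-1^3 = -1.
(a,b)_43: α=1, u≡40; β=-1, v≡12 (mod 43); (40|43)=+1, (12|43)=-1; sign (−1)^1·+1^-1·-1^1 = +1.
Ram(-41538, 456918) = {3, 23}; no ℚ_3-point on the conic.

[3, 23]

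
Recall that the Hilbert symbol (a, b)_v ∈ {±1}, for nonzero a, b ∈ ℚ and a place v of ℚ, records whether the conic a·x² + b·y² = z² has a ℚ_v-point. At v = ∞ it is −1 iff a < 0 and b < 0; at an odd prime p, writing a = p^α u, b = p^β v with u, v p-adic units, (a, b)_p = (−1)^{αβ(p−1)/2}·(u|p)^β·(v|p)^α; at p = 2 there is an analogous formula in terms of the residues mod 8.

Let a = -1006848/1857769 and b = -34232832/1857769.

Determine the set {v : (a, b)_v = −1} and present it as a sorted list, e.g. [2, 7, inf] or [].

[17, inf]

(a, b) ≡ (-437, -14858) mod (ℚ^×)²; places V = {2, 3, 17, 19, 23, 29, 47, ∞}.
(a,b)_3: α=2, u≡1; β=2, v≡1 (mod 3); (1|3)=+1, (1|3)=+1; sign (−1)^0·+1^2·+1^2 = +1.
(a,b)_19: α=1, u≡3; β=1, v≡7 (mod 19); (3|19)=-1, (7|19)=+1; sign (−1)^1·-1^1·+1^1 = +1.
(a,b)_2: α=8, β=9; u≡3, v≡3 (mod 8); ε(u)ε(v)=1·1, αω(v)=8·1, βω(u)=9·1; sum ≡ 0  ⇒  +1.
(a,b)_47: α=-2, u≡31; β=-2, v≡20 (mod 47); (31|47)=-1, (20|47)=-1; sign (−1)^0·-1^-2·-1^-2 = +1.
(a,b)_29: α=-2, u≡18; β=-2, v≡3 (mod 29); (18|29)=-1, (3|29)=-1; sign (−1)^0·-1^-2·-1^-2 = +1.
(a,b)_17: α=0, u≡5; β=1, v≡10 (mod 17); (5|17)=-1, (10|17)=-1; sign (−1)^0·-1^1·-1^0 = -1.
(a,b)_∞: sgn(-437)=−, sgn(-14858)=−, so -1.
(a,b)_23: α=1, u≡3; β=1, v≡10 (mod 23); (3|23)=+1, (10|23)=-1; sign (−1)^1·+1^1·-1^1 = +1.
(-437, -14858 / ℚ) ramifies at {17, ∞}: a division algebra.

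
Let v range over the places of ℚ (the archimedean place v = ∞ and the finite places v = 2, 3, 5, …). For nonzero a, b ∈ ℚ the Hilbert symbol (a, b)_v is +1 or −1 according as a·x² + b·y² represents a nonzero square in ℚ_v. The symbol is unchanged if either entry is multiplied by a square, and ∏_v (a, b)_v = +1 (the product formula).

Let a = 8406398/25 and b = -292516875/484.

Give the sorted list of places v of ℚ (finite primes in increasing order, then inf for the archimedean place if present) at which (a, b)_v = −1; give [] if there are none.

[2, 19]

Mod squares: a ≡ 49742, b ≡ -52003. Check v ∈ {∞, 2, 3, 5, 7, 11, 13, 17, 19, 23}.
v=19: a=19^1·(≡14), b=19^1·(≡2) mod 19; (14|19)=-1, (2|19)=-1; (−1)^{1·1·9}·(-1)^1·(-1)^1 = -1.
v=2: v_2(a)=1, v_2(b)=-2; units ≡ 7, 5 (mod 8); ε·ε+αω+βω = 1·0+1·1+-2·0 ≡ 1  ⇒  (a,b)_2 = -1.
v=3: a=3^0·(≡2), b=3^2·(≡2) mod 3; (2|3)=-1, (2|3)=-1; (−1)^{0·2·1}·(-1)^2·(-1)^0 = +1.
v=11: a=11^1·(≡5), b=11^-2·(≡5) mod 11; (5|11)=+1, (5|11)=+1; (−1)^{1·-2·5}·(+1)^-2·(+1)^1 = +1.
v=7: a=7^1·(≡2), b=7^1·(≡6) mod 7; (2|7)=+1, (6|7)=-1; (−1)^{1·1·3}·(+1)^1·(-1)^1 = +1.
v=23: a=23^0·(≡18), b=23^1·(≡1) mod 23; (18|23)=+1, (1|23)=+1; (−1)^{0·1·11}·(+1)^1·(+1)^0 = +1.
v=17: a=17^1·(≡4), b=17^1·(≡4) mod 17; (4|17)=+1, (4|17)=+1; (−1)^{1·1·8}·(+1)^1·(+1)^1 = +1.
v=13: a=13^2·(≡9), b=13^0·(≡4) mod 13; (9|13)=+1, (4|13)=+1; (−1)^{2·0·6}·(+1)^0·(+1)^2 = +1.
v=5: a=5^-2·(≡3), b=5^4·(≡2) mod 5; (3|5)=-1, (2|5)=-1; (−1)^{-2·4·2}·(-1)^4·(-1)^-2 = +1.
v=∞: 49742 > 0 and -52003 < 0  ⇒  (a,b)_∞ = +1.
|Ram(49742, -52003)| = 2, even; anisotropic at {2, 19}.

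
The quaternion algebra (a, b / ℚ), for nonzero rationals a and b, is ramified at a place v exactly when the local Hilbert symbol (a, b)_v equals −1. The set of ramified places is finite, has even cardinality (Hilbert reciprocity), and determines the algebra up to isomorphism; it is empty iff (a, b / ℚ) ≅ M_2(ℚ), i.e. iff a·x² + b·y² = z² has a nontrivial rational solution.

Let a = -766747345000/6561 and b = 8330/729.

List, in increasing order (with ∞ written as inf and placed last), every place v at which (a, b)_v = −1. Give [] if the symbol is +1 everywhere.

[5, 17]

(a, b) ≡ (-442, 170) mod (ℚ^×)²; places V = {2, 3, 5, 7, 13, 17, ∞}.
(a,b)_7: α=4, u≡6; β=2, v≡2 (mod 7); (6|7)=-1, (2|7)=+1; sign (−1)^0·-1^2·+1^4 = +1.
(a,b)_3: α=-8, u≡2; β=-6, v≡2 (mod 3); (2|3)=-1, (2|3)=-1; sign (−1)^0·-1^-6·-1^-8 = +1.
(a,b)_13: α=1, u≡8; β=0, v≡10 (mod 13); (8|13)=-1, (10|13)=+1; sign (−1)^0·-1^0·+1^1 = +1.
(a,b)_2: α=3, β=1; u≡3, v≡5 (mod 8); ε(u)ε(v)=1·0, αω(v)=3·1, βω(u)=1·1; sum ≡ 0  ⇒  +1.
(a,b)_∞: sgn(-442)=−, sgn(170)=+, so +1.
(a,b)_5: α=4, u≡3; β=1, v≡4 (mod 5); (3|5)=-1, (4|5)=+1; sign (−1)^0·-1^1·+1^4 = -1.
(a,b)_17: α=3, u≡2; β=1, v≡10 (mod 17); (2|17)=+1, (10|17)=-1; sign (−1)^0·+1^1·-1^3 = -1.
|Ram(-442, 170)| = 2, even; anisotropic at {5, 17}.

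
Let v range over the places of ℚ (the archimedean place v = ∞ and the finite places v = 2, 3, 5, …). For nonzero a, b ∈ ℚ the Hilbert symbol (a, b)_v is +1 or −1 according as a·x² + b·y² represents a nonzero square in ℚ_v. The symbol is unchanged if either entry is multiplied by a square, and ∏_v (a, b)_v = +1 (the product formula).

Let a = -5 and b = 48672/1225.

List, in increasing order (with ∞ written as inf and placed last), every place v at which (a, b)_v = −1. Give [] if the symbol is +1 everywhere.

[2, 5]

Mod squares: a ≡ -5, b ≡ 2. Check v ∈ {∞, 2, 3, 5, 7, 13}.
v=13: a=13^0·(≡8), b=13^2·(≡5) mod 13; (8|13)=-1, (5|13)=-1; (−1)^{0·2·6}·(-1)^2·(-1)^0 = +1.
v=5: a=5^1·(≡4), b=5^-2·(≡3) mod 5; (4|5)=+1, (3|5)=-1; (−1)^{1·-2·2}·(+1)^-2·(-1)^1 = -1.
v=2: v_2(a)=0, v_2(b)=5; units ≡ 3, 1 (mod 8); ε·ε+αω+βω = 1·0+0·0+5·1 ≡ 1  ⇒  (a,b)_2 = -1.
v=∞: -5 < 0 and 2 > 0  ⇒  (a,b)_∞ = +1.
v=3: a=3^0·(≡1), b=3^2·(≡2) mod 3; (1|3)=+1, (2|3)=-1; (−1)^{0·2·1}·(+1)^2·(-1)^0 = +1.
v=7: a=7^0·(≡2), b=7^-2·(≡2) mod 7; (2|7)=+1, (2|7)=+1; (−1)^{0·-2·3}·(+1)^-2·(+1)^0 = +1.
(-5, 2 / ℚ) ramifies at {2, 5}: a division algebra.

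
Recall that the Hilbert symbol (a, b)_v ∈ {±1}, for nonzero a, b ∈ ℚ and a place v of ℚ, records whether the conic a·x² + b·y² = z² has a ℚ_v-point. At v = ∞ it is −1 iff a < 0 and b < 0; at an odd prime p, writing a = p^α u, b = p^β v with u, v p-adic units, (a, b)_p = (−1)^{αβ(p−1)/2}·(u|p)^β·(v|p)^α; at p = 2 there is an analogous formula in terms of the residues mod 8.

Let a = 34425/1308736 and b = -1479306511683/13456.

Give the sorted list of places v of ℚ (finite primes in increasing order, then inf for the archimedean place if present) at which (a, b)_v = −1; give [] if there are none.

(a, b) ≡ (17, -323323) mod (ℚ^×)²; places V = {2, 3, 5, 7, 11, 13, 17, 19, 23, 29, 31, ∞}.
(a,b)_∞: sgn(17)=+, sgn(-323323)=−, so +1.
(a,b)_29: α=0, u≡17; β=-2, v≡12 (mod 29); (17|29)=-1, (12|29)=-1; sign (−1)^0·-1^-2·-1^0 = +1.
(a,b)_17: α=1, u≡13; β=1, v≡4 (mod 17); (13|17)=+1, (4|17)=+1; sign (−1)^0·+1^1·+1^1 = +1.
(a,b)_3: α=4, u≡2; β=2, v≡2 (mod 3); (2|3)=-1, (2|3)=-1; sign (−1)^0·-1^2·-1^4 = +1.
(a,b)_5: α=2, u≡2; β=0, v≡2 (mod 5); (2|5)=-1, (2|5)=-1; sign (−1)^0·-1^0·-1^2 = +1.
(a,b)_2: α=-6, β=-4; u≡1, v≡5 (mod 8); ε(u)ε(v)=0·0, αω(v)=-6·1, βω(u)=-4·0; sum ≡ 0  ⇒  +1.
(a,b)_31: α=0, u≡12; β=2, v≡1 (mod 31); (12|31)=-1, (1|31)=+1; sign (−1)^0·-1^2·+1^0 = +1.
(a,b)_19: α=0, u≡1; β=1, v≡17 (mod 19); (1|19)=+1, (17|19)=+1; sign (−1)^0·+1^1·+1^0 = +1.
(a,b)_7: α=0, u≡3; β=1, v≡4 (mod 7); (3|7)=-1, (4|7)=+1; sign (−1)^0·-1^1·+1^0 = -1.
(a,b)_11: α=-2, u≡2; β=1, v≡10 (mod 11); (2|11)=-1, (10|11)=-1; sign (−1)^0·-1^1·-1^-2 = -1.
(a,b)_23: α=0, u≡19; β=2, v≡11 (mod 23); (19|23)=-1, (11|23)=-1; sign (−1)^0·-1^2·-1^0 = +1.
(a,b)_13: α=-2, u≡3; β=1, v≡6 (mod 13); (3|13)=+1, (6|13)=-1; sign (−1)^0·+1^1·-1^-2 = +1.
Ram(17, -323323) = {7, 11}; no ℚ_7-point on the conic.

[7, 11]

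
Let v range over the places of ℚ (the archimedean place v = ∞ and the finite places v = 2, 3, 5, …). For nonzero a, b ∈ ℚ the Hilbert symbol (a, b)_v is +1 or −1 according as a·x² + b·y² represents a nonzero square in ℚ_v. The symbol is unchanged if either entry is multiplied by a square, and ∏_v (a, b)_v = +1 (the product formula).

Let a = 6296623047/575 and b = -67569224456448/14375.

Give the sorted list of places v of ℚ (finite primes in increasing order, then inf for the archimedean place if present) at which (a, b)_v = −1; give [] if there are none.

Mod squares: a ≡ 5681, b ≡ -81719. Check v ∈ {∞, 2, 3, 5, 11, 13, 17, 19, 23}.
v=∞: 5681 > 0 and -81719 < 0  ⇒  (a,b)_∞ = +1.
v=5: a=5^-2·(≡4), b=5^-4·(≡4) mod 5; (4|5)=+1, (4|5)=+1; (−1)^{-2·-4·2}·(+1)^-4·(+1)^-2 = +1.
v=11: a=11^2·(≡4), b=11^1·(≡7) mod 11; (4|11)=+1, (7|11)=-1; (−1)^{2·1·5}·(+1)^1·(-1)^2 = +1.
v=19: a=19^1·(≡8), b=19^1·(≡8) mod 19; (8|19)=-1, (8|19)=-1; (−1)^{1·1·9}·(-1)^1·(-1)^1 = -1.
v=23: a=23^-1·(≡5), b=23^-1·(≡2) mod 23; (5|23)=-1, (2|23)=+1; (−1)^{-1·-1·11}·(-1)^-1·(+1)^-1 = +1.
v=2: v_2(a)=0, v_2(b)=8; units ≡ 1, 1 (mod 8); ε·ε+αω+βω = 0·0+0·0+8·0 ≡ 0  ⇒  (a,b)_2 = +1.
v=17: a=17^2·(≡12), b=17^3·(≡4) mod 17; (12|17)=-1, (4|17)=+1; (−1)^{2·3·8}·(-1)^3·(+1)^2 = -1.
v=13: a=13^1·(≡11), b=13^4·(≡12) mod 13; (11|13)=-1, (12|13)=+1; (−1)^{1·4·6}·(-1)^4·(+1)^1 = +1.
v=3: a=3^6·(≡2), b=3^2·(≡1) mod 3; (2|3)=-1, (1|3)=+1; (−1)^{6·2·1}·(-1)^2·(+1)^6 = +1.
(5681, -81719 / ℚ) ramifies at {17, 19}: a division algebra.

[17, 19]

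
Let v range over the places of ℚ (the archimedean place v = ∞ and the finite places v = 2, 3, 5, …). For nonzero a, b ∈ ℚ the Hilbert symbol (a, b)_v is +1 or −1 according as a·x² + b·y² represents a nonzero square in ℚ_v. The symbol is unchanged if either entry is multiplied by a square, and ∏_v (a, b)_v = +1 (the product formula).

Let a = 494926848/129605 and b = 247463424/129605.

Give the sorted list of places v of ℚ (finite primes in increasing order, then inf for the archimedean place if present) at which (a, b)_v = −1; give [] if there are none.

[5, 13]

Mod squares: a ≡ 3315, b ≡ 6630. Check v ∈ {∞, 2, 3, 5, 7, 13, 17, 23}.
v=17: a=17^1·(≡2), b=17^1·(≡1) mod 17; (2|17)=+1, (1|17)=+1; (−1)^{1·1·8}·(+1)^1·(+1)^1 = +1.
v=7: a=7^-2·(≡4), b=7^-2·(≡2) mod 7; (4|7)=+1, (2|7)=+1; (−1)^{-2·-2·3}·(+1)^-2·(+1)^-2 = +1.
v=13: a=13^1·(≡2), b=13^1·(≡1) mod 13; (2|13)=-1, (1|13)=+1; (−1)^{1·1·6}·(-1)^1·(+1)^1 = -1.
v=∞: 3315 > 0 and 6630 > 0  ⇒  (a,b)_∞ = +1.
v=5: a=5^-1·(≡3), b=5^-1·(≡4) mod 5; (3|5)=-1, (4|5)=+1; (−1)^{-1·-1·2}·(-1)^-1·(+1)^-1 = -1.
v=2: v_2(a)=10, v_2(b)=9; units ≡ 3, 3 (mod 8); ε·ε+αω+βω = 1·1+10·1+9·1 ≡ 0  ⇒  (a,b)_2 = +1.
v=3: a=3^7·(≡1), b=3^7·(≡2) mod 3; (1|3)=+1, (2|3)=-1; (−1)^{7·7·1}·(+1)^7·(-1)^7 = +1.
v=23: a=23^-2·(≡4), b=23^-2·(≡2) mod 23; (4|23)=+1, (2|23)=+1; (−1)^{-2·-2·11}·(+1)^-2·(+1)^-2 = +1.
|Ram(3315, 6630)| = 2, even; anisotropic at {5, 13}.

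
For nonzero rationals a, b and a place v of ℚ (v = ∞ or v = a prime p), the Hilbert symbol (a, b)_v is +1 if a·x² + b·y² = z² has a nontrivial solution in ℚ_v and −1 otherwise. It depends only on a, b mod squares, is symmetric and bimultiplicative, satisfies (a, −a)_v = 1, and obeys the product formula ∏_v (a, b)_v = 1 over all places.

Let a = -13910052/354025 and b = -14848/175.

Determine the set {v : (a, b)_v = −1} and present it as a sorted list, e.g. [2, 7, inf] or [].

(a, b) ≡ (-57, -406) mod (ℚ^×)²; places V = {2, 3, 5, 7, 13, 17, 19, 29, ∞}.
(a,b)_5: α=-2, u≡3; β=-2, v≡1 (mod 5); (3|5)=-1, (1|5)=+1; sign (−1)^0·-1^-2·+1^-2 = +1.
(a,b)_∞: sgn(-57)=−, sgn(-406)=−, so -1.
(a,b)_29: α=0, u≡4; β=1, v≡10 (mod 29); (4|29)=+1, (10|29)=-1; sign (−1)^0·+1^1·-1^0 = +1.
(a,b)_19: α=3, u≡7; β=0, v≡12 (mod 19); (7|19)=+1, (12|19)=-1; sign (−1)^0·+1^0·-1^3 = -1.
(a,b)_7: α=-2, u≡5; β=-1, v≡5 (mod 7); (5|7)=-1, (5|7)=-1; sign (−1)^0·-1^-1·-1^-2 = -1.
(a,b)_2: α=2, β=9; u≡7, v≡5 (mod 8); ε(u)ε(v)=1·0, αω(v)=2·1, βω(u)=9·0; sum ≡ 0  ⇒  +1.
(a,b)_3: α=1, u≡2; β=0, v≡2 (mod 3); (2|3)=-1, (2|3)=-1; sign (−1)^0·-1^0·-1^1 = -1.
(a,b)_17: α=-2, u≡11; β=0, v≡2 (mod 17); (11|17)=-1, (2|17)=+1; sign (−1)^0·-1^0·+1^-2 = +1.
(a,b)_13: α=2, u≡11; β=0, v≡4 (mod 13); (11|13)=-1, (4|13)=+1; sign (−1)^0·-1^0·+1^2 = +1.
|Ram(-57, -406)| = 4, even; anisotropic at {3, 7, 19, ∞}.

[3, 7, 19, inf]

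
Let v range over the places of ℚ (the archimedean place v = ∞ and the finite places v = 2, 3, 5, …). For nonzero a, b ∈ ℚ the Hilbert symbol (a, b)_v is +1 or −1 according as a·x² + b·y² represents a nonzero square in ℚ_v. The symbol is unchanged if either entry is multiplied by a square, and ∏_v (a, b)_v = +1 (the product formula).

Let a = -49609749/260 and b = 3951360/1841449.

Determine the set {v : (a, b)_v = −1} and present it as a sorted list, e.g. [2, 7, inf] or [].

[2, 3]

(a, b) ≡ (-1365, 35) mod (ℚ^×)²; places V = {2, 3, 5, 7, 13, 23, 29, 53, 59, ∞}.
(a,b)_53: α=2, u≡13; β=0, v≡3 (mod 53); (13|53)=+1, (3|53)=-1; sign (−1)^0·+1^0·-1^2 = +1.
(a,b)_7: α=1, u≡1; β=3, v≡5 (mod 7); (1|7)=+1, (5|7)=-1; sign (−1)^1·+1^3·-1^1 = +1.
(a,b)_59: α=0, u≡29; β=-2, v≡53 (mod 59); (29|59)=+1, (53|59)=+1; sign (−1)^0·+1^-2·+1^0 = +1.
(a,b)_13: α=-1, u≡12; β=0, v≡3 (mod 13); (12|13)=+1, (3|13)=+1; sign (−1)^0·+1^0·+1^-1 = +1.
(a,b)_∞: sgn(-1365)=−, sgn(35)=+, so +1.
(a,b)_23: α=0, u≡21; β=-2, v≡18 (mod 23); (21|23)=-1, (18|23)=+1; sign (−1)^0·-1^-2·+1^0 = +1.
(a,b)_2: α=-2, β=8; u≡3, v≡3 (mod 8); ε(u)ε(v)=1·1, αω(v)=-2·1, βω(u)=8·1; sum ≡ 1  ⇒  -1.
(a,b)_29: α=2, u≡3; β=0, v≡24 (mod 29); (3|29)=-1, (24|29)=+1; sign (−1)^0·-1^0·+1^2 = +1.
(a,b)_5: α=-1, u≡3; β=1, v≡3 (mod 5); (3|5)=-1, (3|5)=-1; sign (−1)^0·-1^1·-1^-1 = +1.
(a,b)_3: α=1, u≡1; β=2, v≡2 (mod 3); (1|3)=+1, (2|3)=-1; sign (−1)^0·+1^2·-1^1 = -1.
Ram(-1365, 35) = {2, 3}; no ℚ_2-point on the conic.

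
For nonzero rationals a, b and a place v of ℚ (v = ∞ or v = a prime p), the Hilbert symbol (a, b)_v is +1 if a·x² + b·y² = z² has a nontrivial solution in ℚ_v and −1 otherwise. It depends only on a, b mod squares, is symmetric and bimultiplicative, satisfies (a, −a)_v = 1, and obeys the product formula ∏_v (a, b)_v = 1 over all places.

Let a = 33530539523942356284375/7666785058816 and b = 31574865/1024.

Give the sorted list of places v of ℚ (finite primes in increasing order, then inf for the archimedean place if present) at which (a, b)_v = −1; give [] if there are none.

Mod squares: a ≡ 95, b ≡ 1785. Check v ∈ {∞, 2, 3, 5, 7, 13, 17, 19}.
v=17: a=17^4·(≡3), b=17^1·(≡11) mod 17; (3|17)=-1, (11|17)=-1; (−1)^{4·1·8}·(-1)^1·(-1)^4 = -1.
v=2: v_2(a)=-28, v_2(b)=-10; units ≡ 7, 1 (mod 8); ε·ε+αω+βω = 1·0+-28·0+-10·0 ≡ 0  ⇒  (a,b)_2 = +1.
v=7: a=7^8·(≡1), b=7^3·(≡6) mod 7; (1|7)=+1, (6|7)=-1; (−1)^{8·3·3}·(+1)^3·(-1)^8 = +1.
v=13: a=13^-4·(≡4), b=13^0·(≡1) mod 13; (4|13)=+1, (1|13)=+1; (−1)^{-4·0·6}·(+1)^0·(+1)^-4 = +1.
v=∞: 95 > 0 and 1785 > 0  ⇒  (a,b)_∞ = +1.
v=5: a=5^5·(≡1), b=5^1·(≡2) mod 5; (1|5)=+1, (2|5)=-1; (−1)^{5·1·2}·(+1)^1·(-1)^5 = -1.
v=19: a=19^5·(≡4), b=19^2·(≡15) mod 19; (4|19)=+1, (15|19)=-1; (−1)^{5·2·9}·(+1)^2·(-1)^5 = -1.
v=3: a=3^2·(≡2), b=3^1·(≡1) mod 3; (2|3)=-1, (1|3)=+1; (−1)^{2·1·1}·(-1)^1·(+1)^2 = -1.
Ram(95, 1785) = {3, 5, 17, 19}; no ℚ_3-point on the conic.

[3, 5, 17, 19]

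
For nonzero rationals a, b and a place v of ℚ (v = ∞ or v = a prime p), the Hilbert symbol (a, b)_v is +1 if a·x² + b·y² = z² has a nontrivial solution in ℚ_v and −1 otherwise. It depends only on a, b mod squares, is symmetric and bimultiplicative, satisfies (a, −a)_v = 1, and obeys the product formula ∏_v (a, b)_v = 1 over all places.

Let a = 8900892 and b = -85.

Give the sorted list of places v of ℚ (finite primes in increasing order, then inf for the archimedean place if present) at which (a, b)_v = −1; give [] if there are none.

(a, b) ≡ (1463, -85) mod (ℚ^×)²; places V = {2, 3, 5, 7, 11, 13, 17, 19, ∞}.
(a,b)_11: α=1, u≡1; β=0, v≡3 (mod 11); (1|11)=+1, (3|11)=+1; sign (−1)^0·+1^0·+1^1 = +1.
(a,b)_19: α=1, u≡4; β=0, v≡10 (mod 19); (4|19)=+1, (10|19)=-1; sign (−1)^0·+1^0·-1^1 = -1.
(a,b)_∞: sgn(1463)=+, sgn(-85)=−, so +1.
(a,b)_13: α=2, u≡5; β=0, v≡6 (mod 13); (5|13)=-1, (6|13)=-1; sign (−1)^0·-1^0·-1^2 = +1.
(a,b)_2: α=2, β=0; u≡7, v≡3 (mod 8); ε(u)ε(v)=1·1, αω(v)=2·1, βω(u)=0·0; sum ≡ 1  ⇒  -1.
(a,b)_7: α=1, u≡6; β=0, v≡6 (mod 7); (6|7)=-1, (6|7)=-1; sign (−1)^0·-1^0·-1^1 = -1.
(a,b)_17: α=0, u≡15; β=1, v≡12 (mod 17); (15|17)=+1, (12|17)=-1; sign (−1)^0·+1^1·-1^0 = +1.
(a,b)_3: α=2, u≡2; β=0, v≡2 (mod 3); (2|3)=-1, (2|3)=-1; sign (−1)^0·-1^0·-1^2 = +1.
(a,b)_5: α=0, u≡2; β=1, v≡3 (mod 5); (2|5)=-1, (3|5)=-1; sign (−1)^0·-1^1·-1^0 = -1.
|Ram(1463, -85)| = 4, even; anisotropic at {2, 5, 7, 19}.

[2, 5, 7, 19]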